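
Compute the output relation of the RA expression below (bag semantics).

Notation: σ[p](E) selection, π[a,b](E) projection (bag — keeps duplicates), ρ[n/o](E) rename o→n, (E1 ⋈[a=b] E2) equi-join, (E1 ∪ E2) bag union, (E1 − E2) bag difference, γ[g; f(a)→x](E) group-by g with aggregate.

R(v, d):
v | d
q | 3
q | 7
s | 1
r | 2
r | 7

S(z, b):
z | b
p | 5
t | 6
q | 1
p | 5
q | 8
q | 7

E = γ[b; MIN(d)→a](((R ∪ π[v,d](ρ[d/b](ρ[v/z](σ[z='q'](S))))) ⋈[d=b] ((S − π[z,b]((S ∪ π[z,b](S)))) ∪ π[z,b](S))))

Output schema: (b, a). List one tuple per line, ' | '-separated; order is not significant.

Row counts bottom-up:
  R → 5
  S → 6
  σ[z='q'](S) → 3
  ρ[v/z](σ[z='q'](S)) → 3
  ρ[d/b](ρ[v/z](σ[z='q'](S))) → 3
  π[v,d](ρ[d/b](ρ[v/z](σ[z='q'](S)))) → 3
  (R ∪ π[v,d](ρ[d/b](ρ[v/z](σ[z='q'](S))))) → 8
  S → 6
  S → 6
  S → 6
  π[z,b](S) → 6
  (S ∪ π[z,b](S)) → 12
  π[z,b]((S ∪ π[z,b](S))) → 12
  (S − π[z,b]((S ∪ π[z,b](S)))) → 0
  S → 6
  π[z,b](S) → 6
  ((S − π[z,b]((S ∪ π[z,b](S)))) ∪ π[z,b](S)) → 6
  ((R ∪ π[v,d](ρ[d/b](ρ[v/z](σ[z='q'](S))))) ⋈[d=b] ((S − π[z,b]((S ∪ π[z,b](S)))) ∪ π[z,b](S))) → 6
  γ[b; MIN(d)→a](((R ∪ π[v,d](ρ[d/b](ρ[v/z](σ[z='q'](S))))) ⋈[d=b] ((S − π[z,b]((S ∪ π[z,b](S)))) ∪ π[z,b](S)))) → 3

== RESULT ==
b | a
1 | 1
7 | 7
8 | 8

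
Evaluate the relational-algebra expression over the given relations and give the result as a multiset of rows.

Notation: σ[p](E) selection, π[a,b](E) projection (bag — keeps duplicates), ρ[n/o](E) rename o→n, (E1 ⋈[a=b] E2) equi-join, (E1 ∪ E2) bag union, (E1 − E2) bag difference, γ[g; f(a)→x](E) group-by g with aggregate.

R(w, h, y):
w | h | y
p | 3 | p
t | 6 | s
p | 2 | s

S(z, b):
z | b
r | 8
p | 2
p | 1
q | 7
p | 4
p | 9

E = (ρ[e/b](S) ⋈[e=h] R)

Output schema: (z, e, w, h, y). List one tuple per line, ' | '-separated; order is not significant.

Stepwise |·|:
  S → 6
  ρ[e/b](S) → 6
  R → 3
  (ρ[e/b](S) ⋈[e=h] R) → 1

== RESULT ==
z | e | w | h | y
p | 2 | p | 2 | s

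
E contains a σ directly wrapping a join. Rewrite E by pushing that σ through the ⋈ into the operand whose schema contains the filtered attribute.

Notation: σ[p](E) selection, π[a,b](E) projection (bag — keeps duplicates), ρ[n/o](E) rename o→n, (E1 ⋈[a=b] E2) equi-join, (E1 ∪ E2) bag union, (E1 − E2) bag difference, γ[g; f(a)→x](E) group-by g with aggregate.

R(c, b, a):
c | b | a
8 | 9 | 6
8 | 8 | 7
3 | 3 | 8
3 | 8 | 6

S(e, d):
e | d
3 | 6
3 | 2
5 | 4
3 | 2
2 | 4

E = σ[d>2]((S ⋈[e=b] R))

σ filters on d, owned by the left side.
E' = (σ[d>2](S) ⋈[e=b] R)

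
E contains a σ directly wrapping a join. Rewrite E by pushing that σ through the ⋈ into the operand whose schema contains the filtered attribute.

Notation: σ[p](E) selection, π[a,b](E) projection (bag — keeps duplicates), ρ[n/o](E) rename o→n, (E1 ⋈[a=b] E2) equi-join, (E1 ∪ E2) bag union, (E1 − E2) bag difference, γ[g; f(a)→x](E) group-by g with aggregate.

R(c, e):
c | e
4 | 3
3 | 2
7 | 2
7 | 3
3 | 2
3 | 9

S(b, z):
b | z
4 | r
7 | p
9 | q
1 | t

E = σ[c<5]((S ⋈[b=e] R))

σ filters on c, owned by the right side.
E' = (S ⋈[b=e] σ[c<5](R))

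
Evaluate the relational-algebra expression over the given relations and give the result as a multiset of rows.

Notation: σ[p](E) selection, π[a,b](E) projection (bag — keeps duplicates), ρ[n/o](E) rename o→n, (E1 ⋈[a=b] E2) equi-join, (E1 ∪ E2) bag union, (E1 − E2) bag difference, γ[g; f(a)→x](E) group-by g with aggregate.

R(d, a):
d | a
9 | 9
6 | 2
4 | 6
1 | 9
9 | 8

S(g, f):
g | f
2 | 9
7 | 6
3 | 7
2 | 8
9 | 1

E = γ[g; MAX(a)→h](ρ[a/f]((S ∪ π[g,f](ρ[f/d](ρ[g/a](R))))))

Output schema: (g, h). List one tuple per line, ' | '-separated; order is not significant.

Per-node cardinality:
  S → 5
  R → 5
  ρ[g/a](R) → 5
  ρ[f/d](ρ[g/a](R)) → 5
  π[g,f](ρ[f/d](ρ[g/a](R))) → 5
  (S ∪ π[g,f](ρ[f/d](ρ[g/a](R)))) → 10
  ρ[a/f]((S ∪ π[g,f](ρ[f/d](ρ[g/a](R))))) → 10
  γ[g; MAX(a)→h](ρ[a/f]((S ∪ π[g,f](ρ[f/d](ρ[g/a](R)))))) → 6

== RESULT ==
g | h
2 | 9
3 | 7
6 | 4
7 | 6
8 | 9
9 | 9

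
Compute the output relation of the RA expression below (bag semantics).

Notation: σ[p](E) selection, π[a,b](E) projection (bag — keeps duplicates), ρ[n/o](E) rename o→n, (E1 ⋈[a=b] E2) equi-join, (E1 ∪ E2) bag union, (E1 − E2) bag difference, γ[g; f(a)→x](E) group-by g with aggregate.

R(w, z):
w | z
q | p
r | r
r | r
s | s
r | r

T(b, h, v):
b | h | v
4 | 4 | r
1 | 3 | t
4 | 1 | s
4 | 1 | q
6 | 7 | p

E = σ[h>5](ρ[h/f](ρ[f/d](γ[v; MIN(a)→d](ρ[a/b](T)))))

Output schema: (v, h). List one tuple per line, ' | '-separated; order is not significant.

Subexpression sizes:
  T → 5
  ρ[a/b](T) → 5
  γ[v; MIN(a)→d](ρ[a/b](T)) → 5
  ρ[f/d](γ[v; MIN(a)→d](ρ[a/b](T))) → 5
  ρ[h/f](ρ[f/d](γ[v; MIN(a)→d](ρ[a/b](T)))) → 5
  σ[h>5](ρ[h/f](ρ[f/d](γ[v; MIN(a)→d](ρ[a/b](T))))) → 1

== RESULT ==
v | h
p | 6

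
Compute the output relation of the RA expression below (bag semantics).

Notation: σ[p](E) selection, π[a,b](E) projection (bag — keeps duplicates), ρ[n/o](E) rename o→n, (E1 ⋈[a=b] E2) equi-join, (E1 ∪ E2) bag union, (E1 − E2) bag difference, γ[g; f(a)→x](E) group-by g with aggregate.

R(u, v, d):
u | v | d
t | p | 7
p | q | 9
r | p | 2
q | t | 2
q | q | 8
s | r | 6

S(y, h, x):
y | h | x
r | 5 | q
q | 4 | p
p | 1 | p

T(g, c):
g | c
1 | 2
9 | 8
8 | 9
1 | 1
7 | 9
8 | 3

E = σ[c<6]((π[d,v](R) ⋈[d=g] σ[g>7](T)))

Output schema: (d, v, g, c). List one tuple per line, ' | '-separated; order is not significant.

Stepwise |·|:
  R → 6
  π[d,v](R) → 6
  T → 6
  σ[g>7](T) → 3
  (π[d,v](R) ⋈[d=g] σ[g>7](T)) → 3
  σ[c<6]((π[d,v](R) ⋈[d=g] σ[g>7](T))) → 1

== RESULT ==
d | v | g | c
8 | q | 8 | 3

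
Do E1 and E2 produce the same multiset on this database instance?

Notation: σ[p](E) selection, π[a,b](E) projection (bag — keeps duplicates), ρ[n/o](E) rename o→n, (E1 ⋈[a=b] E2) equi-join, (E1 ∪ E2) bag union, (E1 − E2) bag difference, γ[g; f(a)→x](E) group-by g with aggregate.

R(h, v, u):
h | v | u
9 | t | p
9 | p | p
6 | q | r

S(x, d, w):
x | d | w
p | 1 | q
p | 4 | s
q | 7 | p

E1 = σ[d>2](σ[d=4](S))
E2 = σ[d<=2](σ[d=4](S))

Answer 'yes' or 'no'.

E1 per-node cardinality:
  S → 3
  σ[d=4](S) → 1
  σ[d>2](σ[d=4](S)) → 1
E2 per-node cardinality:
  S → 3
  σ[d=4](S) → 1
  σ[d<=2](σ[d=4](S)) → 0

E1 result:
x | d | w
p | 4 | s
E2 result:
x | d | w
(0 rows)
Witness: ('p', 4, 's') appears 1× in E1 but 0× in E2.

no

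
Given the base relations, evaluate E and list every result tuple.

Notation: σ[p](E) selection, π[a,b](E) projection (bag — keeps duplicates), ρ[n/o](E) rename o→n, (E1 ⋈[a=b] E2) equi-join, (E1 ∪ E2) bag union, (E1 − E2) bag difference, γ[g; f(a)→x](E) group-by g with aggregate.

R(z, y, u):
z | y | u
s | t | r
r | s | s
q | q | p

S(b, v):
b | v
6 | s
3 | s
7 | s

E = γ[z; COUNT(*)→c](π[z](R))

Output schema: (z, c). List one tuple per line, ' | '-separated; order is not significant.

Stepwise |·|:
  R → 3
  π[z](R) → 3
  γ[z; COUNT(*)→c](π[z](R)) → 3

== RESULT ==
z | c
q | 1
r | 1
s | 1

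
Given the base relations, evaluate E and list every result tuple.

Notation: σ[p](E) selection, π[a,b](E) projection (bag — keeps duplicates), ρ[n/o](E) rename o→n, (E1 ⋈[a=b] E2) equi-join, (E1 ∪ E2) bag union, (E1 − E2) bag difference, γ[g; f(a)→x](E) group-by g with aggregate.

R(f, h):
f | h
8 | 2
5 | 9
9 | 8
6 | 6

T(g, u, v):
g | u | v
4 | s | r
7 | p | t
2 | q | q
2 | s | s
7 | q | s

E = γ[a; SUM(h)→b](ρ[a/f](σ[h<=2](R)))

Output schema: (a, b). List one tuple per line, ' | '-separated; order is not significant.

Stepwise |·|:
  R → 4
  σ[h<=2](R) → 1
  ρ[a/f](σ[h<=2](R)) → 1
  γ[a; SUM(h)→b](ρ[a/f](σ[h<=2](R))) → 1

== RESULT ==
a | b
8 | 2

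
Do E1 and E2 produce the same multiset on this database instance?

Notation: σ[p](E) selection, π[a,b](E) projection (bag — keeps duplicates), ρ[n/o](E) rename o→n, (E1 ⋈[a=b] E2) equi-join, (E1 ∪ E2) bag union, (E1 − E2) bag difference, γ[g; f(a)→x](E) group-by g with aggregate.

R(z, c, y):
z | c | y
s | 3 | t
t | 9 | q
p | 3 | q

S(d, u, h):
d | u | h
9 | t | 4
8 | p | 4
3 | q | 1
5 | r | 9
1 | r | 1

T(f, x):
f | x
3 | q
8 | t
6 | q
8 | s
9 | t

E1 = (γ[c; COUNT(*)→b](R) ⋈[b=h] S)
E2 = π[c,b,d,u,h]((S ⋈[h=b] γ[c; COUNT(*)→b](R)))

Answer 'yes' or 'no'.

E1 stepwise |·|:
  R → 3
  γ[c; COUNT(*)→b](R) → 2
  S → 5
  (γ[c; COUNT(*)→b](R) ⋈[b=h] S) → 2
E2 stepwise |·|:
  S → 5
  R → 3
  γ[c; COUNT(*)→b](R) → 2
  (S ⋈[h=b] γ[c; COUNT(*)→b](R)) → 2
  π[c,b,d,u,h]((S ⋈[h=b] γ[c; COUNT(*)→b](R))) → 2

E1 and E2 produce the same multiset:
c | b | d | u | h
9 | 1 | 1 | r | 1
9 | 1 | 3 | q | 1

yes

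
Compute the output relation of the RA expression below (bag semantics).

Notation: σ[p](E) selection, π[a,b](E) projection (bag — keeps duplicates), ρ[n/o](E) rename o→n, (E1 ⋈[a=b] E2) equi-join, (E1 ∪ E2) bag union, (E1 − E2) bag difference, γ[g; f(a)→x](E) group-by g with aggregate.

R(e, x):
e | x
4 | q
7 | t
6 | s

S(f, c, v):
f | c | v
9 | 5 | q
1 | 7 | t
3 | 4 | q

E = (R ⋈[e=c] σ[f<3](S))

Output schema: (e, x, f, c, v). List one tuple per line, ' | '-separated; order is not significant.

Stepwise |·|:
  R → 3
  S → 3
  σ[f<3](S) → 1
  (R ⋈[e=c] σ[f<3](S)) → 1

== RESULT ==
e | x | f | c | v
7 | t | 1 | 7 | t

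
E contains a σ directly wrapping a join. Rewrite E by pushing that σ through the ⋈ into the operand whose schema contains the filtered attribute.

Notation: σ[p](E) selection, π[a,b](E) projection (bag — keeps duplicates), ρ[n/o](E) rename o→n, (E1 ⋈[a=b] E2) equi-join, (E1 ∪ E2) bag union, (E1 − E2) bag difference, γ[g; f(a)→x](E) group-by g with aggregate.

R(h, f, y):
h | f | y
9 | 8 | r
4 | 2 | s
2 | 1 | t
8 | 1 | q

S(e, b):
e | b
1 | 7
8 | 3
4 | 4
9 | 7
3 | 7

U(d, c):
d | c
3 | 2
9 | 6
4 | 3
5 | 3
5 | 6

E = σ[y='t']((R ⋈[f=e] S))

σ filters on y, owned by the left side.
E' = (σ[y='t'](R) ⋈[f=e] S)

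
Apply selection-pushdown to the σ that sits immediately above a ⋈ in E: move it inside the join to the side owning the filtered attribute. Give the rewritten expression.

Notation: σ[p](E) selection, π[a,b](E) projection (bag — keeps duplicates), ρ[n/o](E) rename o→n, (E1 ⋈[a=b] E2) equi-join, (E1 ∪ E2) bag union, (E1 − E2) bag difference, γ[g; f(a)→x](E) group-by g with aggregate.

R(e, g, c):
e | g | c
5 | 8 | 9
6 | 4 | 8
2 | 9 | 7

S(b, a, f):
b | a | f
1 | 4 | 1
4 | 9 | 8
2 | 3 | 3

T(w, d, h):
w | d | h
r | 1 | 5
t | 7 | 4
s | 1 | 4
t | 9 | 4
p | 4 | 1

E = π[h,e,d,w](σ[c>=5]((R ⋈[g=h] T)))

σ filters on c, owned by the left side.
E' = π[h,e,d,w]((σ[c>=5](R) ⋈[g=h] T))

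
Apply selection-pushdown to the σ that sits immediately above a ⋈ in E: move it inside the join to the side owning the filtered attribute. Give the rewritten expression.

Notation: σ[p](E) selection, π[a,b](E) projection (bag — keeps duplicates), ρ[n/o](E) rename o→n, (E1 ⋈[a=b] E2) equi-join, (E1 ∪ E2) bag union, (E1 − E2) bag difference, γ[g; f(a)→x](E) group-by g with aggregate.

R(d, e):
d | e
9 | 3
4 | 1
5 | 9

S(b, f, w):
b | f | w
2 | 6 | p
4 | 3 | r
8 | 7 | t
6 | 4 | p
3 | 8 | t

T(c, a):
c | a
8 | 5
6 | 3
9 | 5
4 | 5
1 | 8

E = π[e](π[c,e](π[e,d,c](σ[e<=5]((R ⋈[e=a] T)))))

σ filters on e, owned by the left side.
E' = π[e](π[c,e](π[e,d,c]((σ[e<=5](R) ⋈[e=a] T))))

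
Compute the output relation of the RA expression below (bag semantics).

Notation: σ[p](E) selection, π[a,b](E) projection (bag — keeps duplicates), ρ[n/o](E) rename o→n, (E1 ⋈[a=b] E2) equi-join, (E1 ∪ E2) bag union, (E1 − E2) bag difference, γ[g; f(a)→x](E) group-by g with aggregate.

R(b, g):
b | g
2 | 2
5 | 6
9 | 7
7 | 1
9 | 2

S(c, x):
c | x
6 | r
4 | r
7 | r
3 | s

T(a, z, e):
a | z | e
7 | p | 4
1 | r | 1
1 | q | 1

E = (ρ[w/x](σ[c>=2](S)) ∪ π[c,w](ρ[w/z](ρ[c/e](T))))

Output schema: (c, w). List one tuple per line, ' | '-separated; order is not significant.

Stepwise |·|:
  S → 4
  σ[c>=2](S) → 4
  ρ[w/x](σ[c>=2](S)) → 4
  T → 3
  ρ[c/e](T) → 3
  ρ[w/z](ρ[c/e](T)) → 3
  π[c,w](ρ[w/z](ρ[c/e](T))) → 3
  (ρ[w/x](σ[c>=2](S)) ∪ π[c,w](ρ[w/z](ρ[c/e](T)))) → 7

== RESULT ==
c | w
1 | q
1 | r
3 | s
4 | p
4 | r
6 | r
7 | r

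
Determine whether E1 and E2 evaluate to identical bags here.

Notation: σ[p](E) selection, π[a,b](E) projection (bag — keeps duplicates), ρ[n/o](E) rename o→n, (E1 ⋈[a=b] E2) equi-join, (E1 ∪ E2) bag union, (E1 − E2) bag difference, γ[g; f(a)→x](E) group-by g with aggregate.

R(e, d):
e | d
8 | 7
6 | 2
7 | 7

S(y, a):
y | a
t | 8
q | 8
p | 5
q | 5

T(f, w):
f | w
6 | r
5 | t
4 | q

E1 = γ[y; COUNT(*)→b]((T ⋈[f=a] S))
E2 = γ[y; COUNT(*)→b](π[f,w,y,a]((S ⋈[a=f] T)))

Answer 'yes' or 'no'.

E1 subexpression sizes:
  T → 3
  S → 4
  (T ⋈[f=a] S) → 2
  γ[y; COUNT(*)→b]((T ⋈[f=a] S)) → 2
E2 subexpression sizes:
  S → 4
  T → 3
  (S ⋈[a=f] T) → 2
  π[f,w,y,a]((S ⋈[a=f] T)) → 2
  γ[y; COUNT(*)→b](π[f,w,y,a]((S ⋈[a=f] T))) → 2

E1 and E2 produce the same multiset:
y | b
p | 1
q | 1

yes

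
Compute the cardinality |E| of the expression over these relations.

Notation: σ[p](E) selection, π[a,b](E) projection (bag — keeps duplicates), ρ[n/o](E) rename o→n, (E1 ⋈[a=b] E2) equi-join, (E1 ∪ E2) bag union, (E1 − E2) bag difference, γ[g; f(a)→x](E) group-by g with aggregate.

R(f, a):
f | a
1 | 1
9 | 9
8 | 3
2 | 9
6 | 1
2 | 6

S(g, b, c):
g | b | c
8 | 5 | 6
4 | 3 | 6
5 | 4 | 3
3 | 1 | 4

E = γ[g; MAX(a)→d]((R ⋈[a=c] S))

Per-node cardinality:
  R → 6
  S → 4
  (R ⋈[a=c] S) → 3
  γ[g; MAX(a)→d]((R ⋈[a=c] S)) → 3

|E| = 3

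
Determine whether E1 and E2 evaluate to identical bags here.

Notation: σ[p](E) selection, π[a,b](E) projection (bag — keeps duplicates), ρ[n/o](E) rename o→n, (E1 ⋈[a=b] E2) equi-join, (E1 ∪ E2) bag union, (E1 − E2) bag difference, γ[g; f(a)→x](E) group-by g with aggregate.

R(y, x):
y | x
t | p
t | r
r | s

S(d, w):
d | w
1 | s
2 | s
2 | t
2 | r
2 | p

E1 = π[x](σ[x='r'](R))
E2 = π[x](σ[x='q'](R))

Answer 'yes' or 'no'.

E1 stepwise |·|:
  R → 3
  σ[x='r'](R) → 1
  π[x](σ[x='r'](R)) → 1
E2 stepwise |·|:
  R → 3
  σ[x='q'](R) → 0
  π[x](σ[x='q'](R)) → 0

E1 result:
x
r
E2 result:
x
(0 rows)
Witness: ('r',) appears 1× in E1 but 0× in E2.

no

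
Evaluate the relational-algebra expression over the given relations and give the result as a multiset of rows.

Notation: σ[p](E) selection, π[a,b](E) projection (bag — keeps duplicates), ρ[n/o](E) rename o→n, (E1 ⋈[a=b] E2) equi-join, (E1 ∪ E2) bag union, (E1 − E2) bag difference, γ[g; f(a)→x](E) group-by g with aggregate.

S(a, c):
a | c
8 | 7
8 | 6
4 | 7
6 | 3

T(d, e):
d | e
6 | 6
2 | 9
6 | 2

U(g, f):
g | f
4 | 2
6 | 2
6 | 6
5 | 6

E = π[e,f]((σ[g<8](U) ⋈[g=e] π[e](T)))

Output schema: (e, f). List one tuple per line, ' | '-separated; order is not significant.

Row counts bottom-up:
  U → 4
  σ[g<8](U) → 4
  T → 3
  π[e](T) → 3
  (σ[g<8](U) ⋈[g=e] π[e](T)) → 2
  π[e,f]((σ[g<8](U) ⋈[g=e] π[e](T))) → 2

== RESULT ==
e | f
6 | 2
6 | 6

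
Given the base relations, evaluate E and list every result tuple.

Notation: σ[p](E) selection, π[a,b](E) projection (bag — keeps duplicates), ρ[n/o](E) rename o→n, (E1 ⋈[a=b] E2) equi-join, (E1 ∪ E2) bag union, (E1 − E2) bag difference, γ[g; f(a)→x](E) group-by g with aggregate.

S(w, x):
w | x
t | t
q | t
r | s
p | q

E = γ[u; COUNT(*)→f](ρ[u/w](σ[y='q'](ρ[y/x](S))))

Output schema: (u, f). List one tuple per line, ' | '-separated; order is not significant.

Stepwise |·|:
  S → 4
  ρ[y/x](S) → 4
  σ[y='q'](ρ[y/x](S)) → 1
  ρ[u/w](σ[y='q'](ρ[y/x](S))) → 1
  γ[u; COUNT(*)→f](ρ[u/w](σ[y='q'](ρ[y/x](S)))) → 1

== RESULT ==
u | f
p | 1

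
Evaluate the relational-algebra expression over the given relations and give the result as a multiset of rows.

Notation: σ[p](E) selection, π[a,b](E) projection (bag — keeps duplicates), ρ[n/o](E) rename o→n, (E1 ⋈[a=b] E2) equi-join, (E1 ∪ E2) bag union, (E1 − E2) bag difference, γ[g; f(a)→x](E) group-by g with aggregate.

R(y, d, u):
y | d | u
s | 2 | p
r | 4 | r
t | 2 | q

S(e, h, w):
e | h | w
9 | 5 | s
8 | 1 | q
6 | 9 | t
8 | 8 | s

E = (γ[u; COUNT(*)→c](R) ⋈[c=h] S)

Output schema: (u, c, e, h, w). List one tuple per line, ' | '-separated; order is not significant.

Row counts bottom-up:
  R → 3
  γ[u; COUNT(*)→c](R) → 3
  S → 4
  (γ[u; COUNT(*)→c](R) ⋈[c=h] S) → 3

== RESULT ==
u | c | e | h | w
p | 1 | 8 | 1 | q
q | 1 | 8 | 1 | q
r | 1 | 8 | 1 | q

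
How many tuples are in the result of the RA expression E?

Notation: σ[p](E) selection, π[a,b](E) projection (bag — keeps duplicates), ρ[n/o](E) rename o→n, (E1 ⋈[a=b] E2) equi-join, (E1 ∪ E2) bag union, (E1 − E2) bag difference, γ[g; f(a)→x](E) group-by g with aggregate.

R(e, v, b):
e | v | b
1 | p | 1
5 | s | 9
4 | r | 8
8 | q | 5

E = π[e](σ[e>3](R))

Per-node cardinality:
  R → 4
  σ[e>3](R) → 3
  π[e](σ[e>3](R)) → 3

|E| = 3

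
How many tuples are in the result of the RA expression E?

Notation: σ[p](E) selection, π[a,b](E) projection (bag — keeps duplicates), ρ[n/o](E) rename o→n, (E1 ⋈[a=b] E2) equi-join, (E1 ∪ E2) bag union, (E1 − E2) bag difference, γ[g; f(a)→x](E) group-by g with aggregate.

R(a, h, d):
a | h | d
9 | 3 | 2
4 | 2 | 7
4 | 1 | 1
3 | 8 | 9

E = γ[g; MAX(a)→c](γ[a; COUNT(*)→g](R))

Stepwise |·|:
  R → 4
  γ[a; COUNT(*)→g](R) → 3
  γ[g; MAX(a)→c](γ[a; COUNT(*)→g](R)) → 2

|E| = 2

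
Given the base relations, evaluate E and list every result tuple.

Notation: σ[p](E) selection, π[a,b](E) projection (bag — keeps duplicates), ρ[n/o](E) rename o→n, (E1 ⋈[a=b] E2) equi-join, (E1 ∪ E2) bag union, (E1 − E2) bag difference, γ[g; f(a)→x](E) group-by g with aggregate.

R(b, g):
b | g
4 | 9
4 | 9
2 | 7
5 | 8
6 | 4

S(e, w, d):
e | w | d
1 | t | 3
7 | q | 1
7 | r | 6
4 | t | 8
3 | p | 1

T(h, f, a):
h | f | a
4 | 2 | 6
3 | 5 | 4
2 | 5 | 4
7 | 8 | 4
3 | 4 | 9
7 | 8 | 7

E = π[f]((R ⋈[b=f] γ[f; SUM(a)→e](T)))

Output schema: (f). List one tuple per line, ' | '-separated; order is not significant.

Stepwise |·|:
  R → 5
  T → 6
  γ[f; SUM(a)→e](T) → 4
  (R ⋈[b=f] γ[f; SUM(a)→e](T)) → 4
  π[f]((R ⋈[b=f] γ[f; SUM(a)→e](T))) → 4

== RESULT ==
f
2
4
4
5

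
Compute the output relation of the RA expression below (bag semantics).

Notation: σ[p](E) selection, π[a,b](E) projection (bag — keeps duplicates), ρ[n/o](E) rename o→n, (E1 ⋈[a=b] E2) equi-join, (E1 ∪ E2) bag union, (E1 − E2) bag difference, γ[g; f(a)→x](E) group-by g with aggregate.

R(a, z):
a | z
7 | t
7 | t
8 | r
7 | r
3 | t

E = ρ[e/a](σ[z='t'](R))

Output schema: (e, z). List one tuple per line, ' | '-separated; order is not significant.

Row counts bottom-up:
  R → 5
  σ[z='t'](R) → 3
  ρ[e/a](σ[z='t'](R)) → 3

== RESULT ==
e | z
3 | t
7 | t
7 | t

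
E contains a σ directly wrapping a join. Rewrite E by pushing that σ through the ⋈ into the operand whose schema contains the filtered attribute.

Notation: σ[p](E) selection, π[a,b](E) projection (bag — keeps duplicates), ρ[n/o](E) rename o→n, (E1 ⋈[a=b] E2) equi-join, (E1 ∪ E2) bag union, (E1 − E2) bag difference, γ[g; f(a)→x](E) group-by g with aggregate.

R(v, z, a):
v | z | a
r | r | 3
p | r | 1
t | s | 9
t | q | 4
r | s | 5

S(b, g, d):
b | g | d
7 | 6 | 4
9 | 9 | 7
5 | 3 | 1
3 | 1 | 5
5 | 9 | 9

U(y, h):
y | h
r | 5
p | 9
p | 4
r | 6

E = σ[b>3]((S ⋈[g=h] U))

σ filters on b, owned by the left side.
E' = (σ[b>3](S) ⋈[g=h] U)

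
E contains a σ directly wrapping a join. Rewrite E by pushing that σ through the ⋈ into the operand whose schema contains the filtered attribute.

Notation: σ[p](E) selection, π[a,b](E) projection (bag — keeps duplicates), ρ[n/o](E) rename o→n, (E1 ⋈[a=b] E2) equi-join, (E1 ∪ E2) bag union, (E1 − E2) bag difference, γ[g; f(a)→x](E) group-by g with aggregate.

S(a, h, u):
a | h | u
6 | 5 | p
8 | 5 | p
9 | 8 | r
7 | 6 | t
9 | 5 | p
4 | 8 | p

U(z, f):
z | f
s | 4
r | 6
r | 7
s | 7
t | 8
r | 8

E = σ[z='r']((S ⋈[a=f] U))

σ filters on z, owned by the right side.
E' = (S ⋈[a=f] σ[z='r'](U))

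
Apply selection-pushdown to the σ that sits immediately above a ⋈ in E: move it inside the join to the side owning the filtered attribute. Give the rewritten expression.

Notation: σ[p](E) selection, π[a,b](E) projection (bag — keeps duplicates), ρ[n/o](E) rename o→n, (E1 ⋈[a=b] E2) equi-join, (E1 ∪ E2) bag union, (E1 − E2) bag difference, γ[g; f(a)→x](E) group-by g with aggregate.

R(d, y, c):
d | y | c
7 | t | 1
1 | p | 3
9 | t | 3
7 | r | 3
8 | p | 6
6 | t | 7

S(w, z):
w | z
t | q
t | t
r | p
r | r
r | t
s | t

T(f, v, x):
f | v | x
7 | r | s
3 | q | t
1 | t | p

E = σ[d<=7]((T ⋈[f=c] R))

σ filters on d, owned by the right side.
E' = (T ⋈[f=c] σ[d<=7](R))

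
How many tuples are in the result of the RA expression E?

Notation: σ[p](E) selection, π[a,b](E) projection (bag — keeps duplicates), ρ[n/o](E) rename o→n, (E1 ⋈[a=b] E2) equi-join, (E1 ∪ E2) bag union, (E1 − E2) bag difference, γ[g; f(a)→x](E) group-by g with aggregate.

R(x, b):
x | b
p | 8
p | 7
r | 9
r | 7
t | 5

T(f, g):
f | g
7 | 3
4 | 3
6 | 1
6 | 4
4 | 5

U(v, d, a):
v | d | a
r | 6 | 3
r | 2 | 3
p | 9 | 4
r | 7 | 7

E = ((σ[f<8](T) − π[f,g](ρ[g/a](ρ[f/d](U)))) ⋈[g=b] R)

Row counts bottom-up:
  T → 5
  σ[f<8](T) → 5
  U → 4
  ρ[f/d](U) → 4
  ρ[g/a](ρ[f/d](U)) → 4
  π[f,g](ρ[g/a](ρ[f/d](U))) → 4
  (σ[f<8](T) − π[f,g](ρ[g/a](ρ[f/d](U)))) → 5
  R → 5
  ((σ[f<8](T) − π[f,g](ρ[g/a](ρ[f/d](U)))) ⋈[g=b] R) → 1

|E| = 1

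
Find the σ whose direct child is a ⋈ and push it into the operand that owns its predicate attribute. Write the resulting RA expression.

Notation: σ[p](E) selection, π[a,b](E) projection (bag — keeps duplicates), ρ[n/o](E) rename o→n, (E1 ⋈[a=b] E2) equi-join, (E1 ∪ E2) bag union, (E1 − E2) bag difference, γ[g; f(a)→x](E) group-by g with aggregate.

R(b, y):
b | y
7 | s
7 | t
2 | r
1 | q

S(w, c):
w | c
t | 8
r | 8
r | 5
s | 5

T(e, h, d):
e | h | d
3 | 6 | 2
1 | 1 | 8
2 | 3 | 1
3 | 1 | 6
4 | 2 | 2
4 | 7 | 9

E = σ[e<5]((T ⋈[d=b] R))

σ filters on e, owned by the left side.
E' = (σ[e<5](T) ⋈[d=b] R)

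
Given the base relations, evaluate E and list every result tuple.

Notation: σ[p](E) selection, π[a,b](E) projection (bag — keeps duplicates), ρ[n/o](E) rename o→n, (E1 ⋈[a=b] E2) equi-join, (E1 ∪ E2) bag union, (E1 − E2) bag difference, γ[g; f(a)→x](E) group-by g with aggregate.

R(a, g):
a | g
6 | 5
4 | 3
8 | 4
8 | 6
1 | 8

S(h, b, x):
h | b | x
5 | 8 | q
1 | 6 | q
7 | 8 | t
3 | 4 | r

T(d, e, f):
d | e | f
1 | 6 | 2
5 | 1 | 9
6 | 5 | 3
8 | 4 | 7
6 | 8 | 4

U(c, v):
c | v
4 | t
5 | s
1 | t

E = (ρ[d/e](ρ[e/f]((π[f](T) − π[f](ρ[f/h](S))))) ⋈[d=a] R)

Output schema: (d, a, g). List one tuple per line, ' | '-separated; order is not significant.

Per-node cardinality:
  T → 5
  π[f](T) → 5
  S → 4
  ρ[f/h](S) → 4
  π[f](ρ[f/h](S)) → 4
  (π[f](T) − π[f](ρ[f/h](S))) → 3
  ρ[e/f]((π[f](T) − π[f](ρ[f/h](S)))) → 3
  ρ[d/e](ρ[e/f]((π[f](T) − π[f](ρ[f/h](S))))) → 3
  R → 5
  (ρ[d/e](ρ[e/f]((π[f](T) − π[f](ρ[f/h](S))))) ⋈[d=a] R) → 1

== RESULT ==
d | a | g
4 | 4 | 3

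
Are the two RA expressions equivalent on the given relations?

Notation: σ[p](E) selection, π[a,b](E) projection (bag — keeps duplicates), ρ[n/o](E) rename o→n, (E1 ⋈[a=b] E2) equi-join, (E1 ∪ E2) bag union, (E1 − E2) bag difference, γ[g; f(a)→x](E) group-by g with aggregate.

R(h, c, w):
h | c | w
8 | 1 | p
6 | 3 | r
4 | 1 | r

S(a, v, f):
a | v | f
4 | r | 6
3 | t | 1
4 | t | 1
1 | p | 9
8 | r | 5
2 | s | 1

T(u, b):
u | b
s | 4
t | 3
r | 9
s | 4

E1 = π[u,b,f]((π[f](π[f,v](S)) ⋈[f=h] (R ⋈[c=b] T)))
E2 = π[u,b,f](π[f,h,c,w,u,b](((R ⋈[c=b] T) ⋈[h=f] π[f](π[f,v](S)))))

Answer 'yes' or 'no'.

E1 per-node cardinality:
  S → 6
  π[f,v](S) → 6
  π[f](π[f,v](S)) → 6
  R → 3
  T → 4
  (R ⋈[c=b] T) → 1
  (π[f](π[f,v](S)) ⋈[f=h] (R ⋈[c=b] T)) → 1
  π[u,b,f]((π[f](π[f,v](S)) ⋈[f=h] (R ⋈[c=b] T))) → 1
E2 per-node cardinality:
  R → 3
  T → 4
  (R ⋈[c=b] T) → 1
  S → 6
  π[f,v](S) → 6
  π[f](π[f,v](S)) → 6
  ((R ⋈[c=b] T) ⋈[h=f] π[f](π[f,v](S))) → 1
  π[f,h,c,w,u,b](((R ⋈[c=b] T) ⋈[h=f] π[f](π[f,v](S)))) → 1
  π[u,b,f](π[f,h,c,w,u,b](((R ⋈[c=b] T) ⋈[h=f] π[f](π[f,v](S))))) → 1

E1 and E2 produce the same multiset:
u | b | f
t | 3 | 6

yes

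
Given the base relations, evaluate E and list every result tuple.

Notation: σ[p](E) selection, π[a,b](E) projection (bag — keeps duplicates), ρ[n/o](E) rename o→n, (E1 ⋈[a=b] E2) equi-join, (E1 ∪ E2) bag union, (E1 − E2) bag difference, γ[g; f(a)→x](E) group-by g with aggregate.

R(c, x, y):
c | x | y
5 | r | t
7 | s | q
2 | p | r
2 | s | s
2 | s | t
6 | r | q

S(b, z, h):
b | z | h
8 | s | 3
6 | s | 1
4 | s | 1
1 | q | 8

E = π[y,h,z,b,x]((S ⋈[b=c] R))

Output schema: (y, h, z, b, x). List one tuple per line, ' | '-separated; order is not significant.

Row counts bottom-up:
  S → 4
  R → 6
  (S ⋈[b=c] R) → 1
  π[y,h,z,b,x]((S ⋈[b=c] R)) → 1

== RESULT ==
y | h | z | b | x
q | 1 | s | 6 | r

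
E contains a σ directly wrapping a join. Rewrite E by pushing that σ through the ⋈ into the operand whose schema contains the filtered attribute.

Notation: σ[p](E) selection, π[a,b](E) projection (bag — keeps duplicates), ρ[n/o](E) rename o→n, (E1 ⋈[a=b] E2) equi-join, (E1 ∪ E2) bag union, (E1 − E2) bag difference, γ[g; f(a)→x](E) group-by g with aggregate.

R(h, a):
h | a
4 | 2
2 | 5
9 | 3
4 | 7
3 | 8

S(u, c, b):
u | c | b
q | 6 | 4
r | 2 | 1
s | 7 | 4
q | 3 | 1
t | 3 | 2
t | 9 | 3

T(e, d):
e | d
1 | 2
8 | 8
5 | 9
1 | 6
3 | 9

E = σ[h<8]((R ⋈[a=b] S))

σ filters on h, owned by the left side.
E' = (σ[h<8](R) ⋈[a=b] S)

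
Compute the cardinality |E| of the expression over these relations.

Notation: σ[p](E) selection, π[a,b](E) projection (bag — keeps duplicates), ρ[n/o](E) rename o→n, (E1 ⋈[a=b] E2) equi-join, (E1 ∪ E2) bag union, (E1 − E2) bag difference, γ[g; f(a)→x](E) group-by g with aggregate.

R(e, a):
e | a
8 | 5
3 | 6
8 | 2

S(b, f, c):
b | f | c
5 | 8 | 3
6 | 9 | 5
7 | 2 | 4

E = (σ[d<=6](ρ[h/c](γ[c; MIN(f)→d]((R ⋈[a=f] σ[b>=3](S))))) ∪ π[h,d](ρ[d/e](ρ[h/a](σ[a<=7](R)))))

Per-node cardinality:
  R → 3
  S → 3
  σ[b>=3](S) → 3
  (R ⋈[a=f] σ[b>=3](S)) → 1
  γ[c; MIN(f)→d]((R ⋈[a=f] σ[b>=3](S))) → 1
  ρ[h/c](γ[c; MIN(f)→d]((R ⋈[a=f] σ[b>=3](S)))) → 1
  σ[d<=6](ρ[h/c](γ[c; MIN(f)→d]((R ⋈[a=f] σ[b>=3](S))))) → 1
  R → 3
  σ[a<=7](R) → 3
  ρ[h/a](σ[a<=7](R)) → 3
  ρ[d/e](ρ[h/a](σ[a<=7](R))) → 3
  π[h,d](ρ[d/e](ρ[h/a](σ[a<=7](R)))) → 3
  (σ[d<=6](ρ[h/c](γ[c; MIN(f)→d]((R ⋈[a=f] σ[b>=3](S))))) ∪ π[h,d](ρ[d/e](ρ[h/a](σ[a<=7](R))))) → 4

|E| = 4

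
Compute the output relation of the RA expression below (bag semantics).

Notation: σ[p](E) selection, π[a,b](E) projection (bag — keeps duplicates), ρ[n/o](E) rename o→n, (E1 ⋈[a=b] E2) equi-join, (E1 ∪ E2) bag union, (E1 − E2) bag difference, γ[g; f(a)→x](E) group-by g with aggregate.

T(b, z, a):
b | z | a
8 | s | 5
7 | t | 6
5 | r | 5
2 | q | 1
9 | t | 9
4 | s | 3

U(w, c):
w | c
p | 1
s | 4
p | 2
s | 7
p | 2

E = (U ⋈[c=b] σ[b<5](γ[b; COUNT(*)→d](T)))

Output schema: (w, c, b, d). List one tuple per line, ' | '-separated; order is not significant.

Per-node cardinality:
  U → 5
  T → 6
  γ[b; COUNT(*)→d](T) → 6
  σ[b<5](γ[b; COUNT(*)→d](T)) → 2
  (U ⋈[c=b] σ[b<5](γ[b; COUNT(*)→d](T))) → 3

== RESULT ==
w | c | b | d
p | 2 | 2 | 1
p | 2 | 2 | 1
s | 4 | 4 | 1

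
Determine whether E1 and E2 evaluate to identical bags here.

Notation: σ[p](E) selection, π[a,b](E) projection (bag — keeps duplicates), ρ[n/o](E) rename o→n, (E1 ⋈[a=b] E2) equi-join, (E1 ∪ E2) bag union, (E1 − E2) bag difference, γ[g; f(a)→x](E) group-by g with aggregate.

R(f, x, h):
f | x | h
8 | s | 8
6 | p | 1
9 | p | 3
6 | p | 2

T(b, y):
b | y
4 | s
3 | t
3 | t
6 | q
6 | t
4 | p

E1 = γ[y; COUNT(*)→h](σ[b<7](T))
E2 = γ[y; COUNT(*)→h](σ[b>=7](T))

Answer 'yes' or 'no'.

E1 per-node cardinality:
  T → 6
  σ[b<7](T) → 6
  γ[y; COUNT(*)→h](σ[b<7](T)) → 4
E2 per-node cardinality:
  T → 6
  σ[b>=7](T) → 0
  γ[y; COUNT(*)→h](σ[b>=7](T)) → 0

E1 result:
y | h
p | 1
q | 1
s | 1
t | 3
E2 result:
y | h
(0 rows)
Witness: ('t', 3) appears 1× in E1 but 0× in E2.

no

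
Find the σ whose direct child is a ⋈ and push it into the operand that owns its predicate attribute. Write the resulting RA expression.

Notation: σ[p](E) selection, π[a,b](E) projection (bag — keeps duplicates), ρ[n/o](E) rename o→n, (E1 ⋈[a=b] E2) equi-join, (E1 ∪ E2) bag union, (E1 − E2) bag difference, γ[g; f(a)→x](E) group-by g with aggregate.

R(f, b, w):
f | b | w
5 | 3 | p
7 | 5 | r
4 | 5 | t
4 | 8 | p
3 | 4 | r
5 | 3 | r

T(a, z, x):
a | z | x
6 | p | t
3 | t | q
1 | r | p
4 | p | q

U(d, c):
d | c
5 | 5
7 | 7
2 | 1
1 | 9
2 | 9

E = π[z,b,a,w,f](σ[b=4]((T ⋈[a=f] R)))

σ filters on b, owned by the right side.
E' = π[z,b,a,w,f]((T ⋈[a=f] σ[b=4](R)))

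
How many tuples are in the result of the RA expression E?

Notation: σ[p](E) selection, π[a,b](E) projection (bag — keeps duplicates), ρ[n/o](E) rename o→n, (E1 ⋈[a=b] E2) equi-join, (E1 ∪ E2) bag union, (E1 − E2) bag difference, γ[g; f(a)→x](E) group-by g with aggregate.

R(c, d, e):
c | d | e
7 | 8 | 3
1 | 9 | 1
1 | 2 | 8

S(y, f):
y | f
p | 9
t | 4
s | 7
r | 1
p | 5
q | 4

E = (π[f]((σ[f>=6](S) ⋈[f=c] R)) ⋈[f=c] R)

Per-node cardinality:
  S → 6
  σ[f>=6](S) → 2
  R → 3
  (σ[f>=6](S) ⋈[f=c] R) → 1
  π[f]((σ[f>=6](S) ⋈[f=c] R)) → 1
  R → 3
  (π[f]((σ[f>=6](S) ⋈[f=c] R)) ⋈[f=c] R) → 1

|E| = 1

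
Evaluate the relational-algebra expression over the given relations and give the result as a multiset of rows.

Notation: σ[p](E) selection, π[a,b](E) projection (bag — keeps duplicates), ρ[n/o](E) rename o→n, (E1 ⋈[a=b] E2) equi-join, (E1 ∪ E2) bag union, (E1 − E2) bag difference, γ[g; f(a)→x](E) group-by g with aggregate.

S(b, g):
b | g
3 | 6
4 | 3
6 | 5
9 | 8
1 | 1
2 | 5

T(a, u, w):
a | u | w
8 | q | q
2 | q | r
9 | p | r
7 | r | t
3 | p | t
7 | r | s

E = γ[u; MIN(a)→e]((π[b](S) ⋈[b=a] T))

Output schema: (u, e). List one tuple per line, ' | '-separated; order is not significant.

Subexpression sizes:
  S → 6
  π[b](S) → 6
  T → 6
  (π[b](S) ⋈[b=a] T) → 3
  γ[u; MIN(a)→e]((π[b](S) ⋈[b=a] T)) → 2

== RESULT ==
u | e
p | 3
q | 2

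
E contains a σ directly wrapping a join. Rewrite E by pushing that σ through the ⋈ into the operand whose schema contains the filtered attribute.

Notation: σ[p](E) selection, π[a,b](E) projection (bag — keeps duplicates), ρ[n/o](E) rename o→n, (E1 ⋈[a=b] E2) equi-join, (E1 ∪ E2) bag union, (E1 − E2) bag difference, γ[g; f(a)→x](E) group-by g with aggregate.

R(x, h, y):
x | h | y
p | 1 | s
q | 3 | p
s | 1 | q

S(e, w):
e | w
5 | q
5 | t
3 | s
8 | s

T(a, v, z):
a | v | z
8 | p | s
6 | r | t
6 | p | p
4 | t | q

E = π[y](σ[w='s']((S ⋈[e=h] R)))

σ filters on w, owned by the left side.
E' = π[y]((σ[w='s'](S) ⋈[e=h] R))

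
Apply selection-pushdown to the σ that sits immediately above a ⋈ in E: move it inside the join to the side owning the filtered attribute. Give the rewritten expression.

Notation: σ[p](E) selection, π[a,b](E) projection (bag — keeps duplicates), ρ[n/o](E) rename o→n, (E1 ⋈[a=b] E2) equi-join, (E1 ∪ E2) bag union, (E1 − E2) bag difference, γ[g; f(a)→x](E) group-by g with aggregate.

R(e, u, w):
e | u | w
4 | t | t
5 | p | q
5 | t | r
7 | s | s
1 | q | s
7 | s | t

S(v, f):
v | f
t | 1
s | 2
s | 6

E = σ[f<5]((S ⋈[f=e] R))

σ filters on f, owned by the left side.
E' = (σ[f<5](S) ⋈[f=e] R)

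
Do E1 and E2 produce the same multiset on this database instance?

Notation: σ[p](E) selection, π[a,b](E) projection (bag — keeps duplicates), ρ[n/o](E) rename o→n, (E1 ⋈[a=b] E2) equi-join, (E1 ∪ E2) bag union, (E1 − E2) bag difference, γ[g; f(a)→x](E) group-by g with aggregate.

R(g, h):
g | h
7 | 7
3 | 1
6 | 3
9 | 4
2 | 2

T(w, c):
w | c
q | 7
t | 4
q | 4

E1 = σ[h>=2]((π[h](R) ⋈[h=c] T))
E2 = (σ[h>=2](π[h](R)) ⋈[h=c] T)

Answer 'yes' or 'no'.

E1 per-node cardinality:
  R → 5
  π[h](R) → 5
  T → 3
  (π[h](R) ⋈[h=c] T) → 3
  σ[h>=2]((π[h](R) ⋈[h=c] T)) → 3
E2 per-node cardinality:
  R → 5
  π[h](R) → 5
  σ[h>=2](π[h](R)) → 4
  T → 3
  (σ[h>=2](π[h](R)) ⋈[h=c] T) → 3

E1 and E2 produce the same multiset:
h | w | c
4 | q | 4
4 | t | 4
7 | q | 7

yes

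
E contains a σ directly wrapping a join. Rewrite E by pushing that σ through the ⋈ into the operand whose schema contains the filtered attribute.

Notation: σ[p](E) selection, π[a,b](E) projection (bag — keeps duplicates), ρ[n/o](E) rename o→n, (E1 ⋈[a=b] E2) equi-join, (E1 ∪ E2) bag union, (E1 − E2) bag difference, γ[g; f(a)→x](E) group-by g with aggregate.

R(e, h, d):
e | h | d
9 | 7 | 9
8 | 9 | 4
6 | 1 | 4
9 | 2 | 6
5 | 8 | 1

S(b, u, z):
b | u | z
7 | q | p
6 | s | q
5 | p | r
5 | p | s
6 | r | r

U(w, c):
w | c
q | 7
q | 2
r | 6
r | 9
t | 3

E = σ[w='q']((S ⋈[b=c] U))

σ filters on w, owned by the right side.
E' = (S ⋈[b=c] σ[w='q'](U))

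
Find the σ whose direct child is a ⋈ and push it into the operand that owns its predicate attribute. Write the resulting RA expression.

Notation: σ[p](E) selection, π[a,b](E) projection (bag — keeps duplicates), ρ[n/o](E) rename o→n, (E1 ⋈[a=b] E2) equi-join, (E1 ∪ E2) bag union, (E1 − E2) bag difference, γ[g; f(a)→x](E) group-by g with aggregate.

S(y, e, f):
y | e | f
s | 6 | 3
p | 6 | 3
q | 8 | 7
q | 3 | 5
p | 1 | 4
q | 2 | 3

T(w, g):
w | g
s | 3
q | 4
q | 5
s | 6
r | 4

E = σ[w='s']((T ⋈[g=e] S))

σ filters on w, owned by the left side.
E' = (σ[w='s'](T) ⋈[g=e] S)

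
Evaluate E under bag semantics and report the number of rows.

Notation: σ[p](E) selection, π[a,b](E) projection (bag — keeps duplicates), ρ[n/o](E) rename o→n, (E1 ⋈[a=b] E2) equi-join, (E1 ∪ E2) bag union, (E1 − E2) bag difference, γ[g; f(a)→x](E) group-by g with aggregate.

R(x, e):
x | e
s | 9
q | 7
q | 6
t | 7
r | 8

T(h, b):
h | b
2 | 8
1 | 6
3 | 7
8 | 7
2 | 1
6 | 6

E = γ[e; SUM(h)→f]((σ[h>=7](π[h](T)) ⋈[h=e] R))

Subexpression sizes:
  T → 6
  π[h](T) → 6
  σ[h>=7](π[h](T)) → 1
  R → 5
  (σ[h>=7](π[h](T)) ⋈[h=e] R) → 1
  γ[e; SUM(h)→f]((σ[h>=7](π[h](T)) ⋈[h=e] R)) → 1

|E| = 1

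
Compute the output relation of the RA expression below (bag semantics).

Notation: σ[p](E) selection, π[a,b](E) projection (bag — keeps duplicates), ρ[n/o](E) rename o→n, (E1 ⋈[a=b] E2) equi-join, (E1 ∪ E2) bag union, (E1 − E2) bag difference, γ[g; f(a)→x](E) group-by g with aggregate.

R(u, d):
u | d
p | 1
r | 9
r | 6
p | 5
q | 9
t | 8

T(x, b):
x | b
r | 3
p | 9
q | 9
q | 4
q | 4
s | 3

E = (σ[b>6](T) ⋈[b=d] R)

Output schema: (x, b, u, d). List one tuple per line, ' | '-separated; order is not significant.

Per-node cardinality:
  T → 6
  σ[b>6](T) → 2
  R → 6
  (σ[b>6](T) ⋈[b=d] R) → 4

== RESULT ==
x | b | u | d
p | 9 | q | 9
p | 9 | r | 9
q | 9 | q | 9
q | 9 | r | 9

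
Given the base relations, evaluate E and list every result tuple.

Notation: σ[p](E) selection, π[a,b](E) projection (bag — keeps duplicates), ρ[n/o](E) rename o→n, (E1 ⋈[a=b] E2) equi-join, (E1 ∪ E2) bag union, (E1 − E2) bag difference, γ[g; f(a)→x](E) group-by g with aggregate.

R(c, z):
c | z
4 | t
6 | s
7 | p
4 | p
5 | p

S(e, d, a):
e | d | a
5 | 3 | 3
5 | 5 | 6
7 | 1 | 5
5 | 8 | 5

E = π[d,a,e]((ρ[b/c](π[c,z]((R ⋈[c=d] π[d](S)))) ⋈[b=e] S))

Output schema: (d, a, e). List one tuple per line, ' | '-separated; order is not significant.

Per-node cardinality:
  R → 5
  S → 4
  π[d](S) → 4
  (R ⋈[c=d] π[d](S)) → 1
  π[c,z]((R ⋈[c=d] π[d](S))) → 1
  ρ[b/c](π[c,z]((R ⋈[c=d] π[d](S)))) → 1
  S → 4
  (ρ[b/c](π[c,z]((R ⋈[c=d] π[d](S)))) ⋈[b=e] S) → 3
  π[d,a,e]((ρ[b/c](π[c,z]((R ⋈[c=d] π[d](S)))) ⋈[b=e] S)) → 3

== RESULT ==
d | a | e
3 | 3 | 5
5 | 6 | 5
8 | 5 | 5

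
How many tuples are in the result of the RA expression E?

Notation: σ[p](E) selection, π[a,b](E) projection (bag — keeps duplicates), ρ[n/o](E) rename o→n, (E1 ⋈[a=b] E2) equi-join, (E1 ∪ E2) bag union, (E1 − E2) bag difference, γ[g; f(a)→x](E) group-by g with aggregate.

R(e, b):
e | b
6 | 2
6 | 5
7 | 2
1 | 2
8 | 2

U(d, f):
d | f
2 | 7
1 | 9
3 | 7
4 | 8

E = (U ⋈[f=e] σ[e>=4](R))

Per-node cardinality:
  U → 4
  R → 5
  σ[e>=4](R) → 4
  (U ⋈[f=e] σ[e>=4](R)) → 3

|E| = 3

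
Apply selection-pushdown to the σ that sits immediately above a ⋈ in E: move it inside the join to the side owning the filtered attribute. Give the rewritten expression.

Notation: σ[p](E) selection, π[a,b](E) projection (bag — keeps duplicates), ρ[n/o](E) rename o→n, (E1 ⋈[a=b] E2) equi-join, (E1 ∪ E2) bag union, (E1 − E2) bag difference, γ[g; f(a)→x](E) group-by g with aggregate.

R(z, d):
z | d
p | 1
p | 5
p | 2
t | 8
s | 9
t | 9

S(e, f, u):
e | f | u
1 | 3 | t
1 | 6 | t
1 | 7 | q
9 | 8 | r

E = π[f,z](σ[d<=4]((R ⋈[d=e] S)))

σ filters on d, owned by the left side.
E' = π[f,z]((σ[d<=4](R) ⋈[d=e] S))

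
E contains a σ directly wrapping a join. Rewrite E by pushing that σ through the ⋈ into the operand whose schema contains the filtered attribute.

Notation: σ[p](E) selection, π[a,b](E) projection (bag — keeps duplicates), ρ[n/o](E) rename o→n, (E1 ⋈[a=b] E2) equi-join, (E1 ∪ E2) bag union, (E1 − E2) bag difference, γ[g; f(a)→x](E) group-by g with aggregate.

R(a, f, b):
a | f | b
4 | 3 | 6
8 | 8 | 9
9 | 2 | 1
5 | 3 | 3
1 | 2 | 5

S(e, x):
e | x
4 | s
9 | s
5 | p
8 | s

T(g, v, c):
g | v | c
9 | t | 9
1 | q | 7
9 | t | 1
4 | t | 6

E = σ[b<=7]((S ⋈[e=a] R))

σ filters on b, owned by the right side.
E' = (S ⋈[e=a] σ[b<=7](R))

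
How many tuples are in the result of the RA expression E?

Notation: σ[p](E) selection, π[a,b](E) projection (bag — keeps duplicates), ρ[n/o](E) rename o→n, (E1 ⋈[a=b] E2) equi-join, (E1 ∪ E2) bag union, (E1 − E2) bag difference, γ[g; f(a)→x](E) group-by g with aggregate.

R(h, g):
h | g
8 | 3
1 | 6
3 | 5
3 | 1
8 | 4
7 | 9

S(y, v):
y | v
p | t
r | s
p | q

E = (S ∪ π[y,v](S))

Per-node cardinality:
  S → 3
  S → 3
  π[y,v](S) → 3
  (S ∪ π[y,v](S)) → 6

|E| = 6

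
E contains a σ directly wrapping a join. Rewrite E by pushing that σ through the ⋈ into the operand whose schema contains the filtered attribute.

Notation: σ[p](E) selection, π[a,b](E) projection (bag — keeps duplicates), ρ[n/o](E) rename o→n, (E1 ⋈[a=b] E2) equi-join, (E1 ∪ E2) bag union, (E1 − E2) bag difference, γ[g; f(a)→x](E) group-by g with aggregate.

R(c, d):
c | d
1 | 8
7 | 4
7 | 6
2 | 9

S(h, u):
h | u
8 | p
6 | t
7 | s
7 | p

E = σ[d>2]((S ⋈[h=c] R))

σ filters on d, owned by the right side.
E' = (S ⋈[h=c] σ[d>2](R))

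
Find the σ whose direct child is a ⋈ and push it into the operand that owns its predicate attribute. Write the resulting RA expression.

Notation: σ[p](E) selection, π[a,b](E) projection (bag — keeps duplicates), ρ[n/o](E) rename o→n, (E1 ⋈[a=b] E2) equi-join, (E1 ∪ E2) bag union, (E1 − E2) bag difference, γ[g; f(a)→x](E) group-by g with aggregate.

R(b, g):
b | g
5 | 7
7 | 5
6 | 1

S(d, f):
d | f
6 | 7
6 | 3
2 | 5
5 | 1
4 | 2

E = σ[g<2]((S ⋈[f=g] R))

σ filters on g, owned by the right side.
E' = (S ⋈[f=g] σ[g<2](R))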